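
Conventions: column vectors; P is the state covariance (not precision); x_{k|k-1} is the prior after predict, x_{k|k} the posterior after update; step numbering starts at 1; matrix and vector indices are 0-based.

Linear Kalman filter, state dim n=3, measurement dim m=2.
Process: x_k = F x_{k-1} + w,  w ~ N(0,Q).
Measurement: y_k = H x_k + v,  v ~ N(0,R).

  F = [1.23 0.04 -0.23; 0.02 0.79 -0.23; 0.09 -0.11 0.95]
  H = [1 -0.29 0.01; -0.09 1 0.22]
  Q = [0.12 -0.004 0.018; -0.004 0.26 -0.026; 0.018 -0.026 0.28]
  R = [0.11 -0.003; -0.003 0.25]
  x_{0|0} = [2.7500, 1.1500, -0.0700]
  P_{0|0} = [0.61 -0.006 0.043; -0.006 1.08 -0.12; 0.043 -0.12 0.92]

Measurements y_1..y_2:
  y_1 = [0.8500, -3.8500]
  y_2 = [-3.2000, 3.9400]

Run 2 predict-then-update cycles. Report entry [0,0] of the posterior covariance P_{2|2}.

step 1: x^-=[3.4446, 0.9796, 0.0545]  P^-=[1.0706 0.0985 -0.0777; 0.0985 1.0260 -0.4134; -0.0777 -0.4134 1.1609]  S=[1.2107 -0.2880; -0.2880 1.1443]  K=[0.9115 0.2164; 0.0263 0.8160; 0.0139 -0.1284]  nu=[-2.3111, -4.5316]  x^+=[0.3575, -2.7790, 0.6045]  P^+=[0.1247 0.0833 -0.0941; 0.0833 0.2756 -0.2916; -0.0941 -0.2916 1.1407]
step 2: x^-=[0.1895, -2.3273, 0.9122]  P^-=[0.4362 0.2318 -0.3560; 0.2318 0.6018 -0.5193; -0.3560 -0.5193 1.3571]  S=[0.4584 -0.0260; -0.0260 0.6649]  K=[0.8087 0.2034; 0.1538 0.7079; -0.4356 -0.3008]  nu=[-4.0735, 6.0837]  x^+=[-1.8673, 1.3530, 0.8567]  P^+=[0.1175 0.0947 -0.1625; 0.0947 0.2634 -0.3562; -0.1625 -0.3562 1.2167]

P_post[0,0] = 0.1175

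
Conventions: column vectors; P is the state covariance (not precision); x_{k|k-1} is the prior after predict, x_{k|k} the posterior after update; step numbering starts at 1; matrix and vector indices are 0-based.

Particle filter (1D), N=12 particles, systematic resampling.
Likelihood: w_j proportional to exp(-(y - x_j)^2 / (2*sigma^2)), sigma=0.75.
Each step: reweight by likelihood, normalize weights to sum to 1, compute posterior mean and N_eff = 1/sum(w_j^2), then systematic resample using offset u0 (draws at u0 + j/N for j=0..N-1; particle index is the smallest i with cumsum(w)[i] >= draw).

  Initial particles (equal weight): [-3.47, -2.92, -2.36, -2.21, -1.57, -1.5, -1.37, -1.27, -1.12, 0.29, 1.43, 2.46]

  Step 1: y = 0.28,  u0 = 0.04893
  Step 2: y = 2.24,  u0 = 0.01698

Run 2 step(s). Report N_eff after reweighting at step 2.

N_eff = 2.9077

step 1: w=[0.0000, 0.0001, 0.0011, 0.0022, 0.0262, 0.0329, 0.0489, 0.0650, 0.0963, 0.5497, 0.1697, 0.0080]  mean=0.0663  Neff=2.8684  idx=[5, 7, 8, 9, 9, 9, 9, 9, 9, 9, 10, 10]
step 2: w=[0.0000, 0.0000, 0.0000, 0.0251, 0.0251, 0.0251, 0.0251, 0.0251, 0.0251, 0.0251, 0.4120, 0.4120]  mean=1.2293  Neff=2.9077  idx=[3, 6, 10, 10, 10, 10, 10, 11, 11, 11, 11, 11]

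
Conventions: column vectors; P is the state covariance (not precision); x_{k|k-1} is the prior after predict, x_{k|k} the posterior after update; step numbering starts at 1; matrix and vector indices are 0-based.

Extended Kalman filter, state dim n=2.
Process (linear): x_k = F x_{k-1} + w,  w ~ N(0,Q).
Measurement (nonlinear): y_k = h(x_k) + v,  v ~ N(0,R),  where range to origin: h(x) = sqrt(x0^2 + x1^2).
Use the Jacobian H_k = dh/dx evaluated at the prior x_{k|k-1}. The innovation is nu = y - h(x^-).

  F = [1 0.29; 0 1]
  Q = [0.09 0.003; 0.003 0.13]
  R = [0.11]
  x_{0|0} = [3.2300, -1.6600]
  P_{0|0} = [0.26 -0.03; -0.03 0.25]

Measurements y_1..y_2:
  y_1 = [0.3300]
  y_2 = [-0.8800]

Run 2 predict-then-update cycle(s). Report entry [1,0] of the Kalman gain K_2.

step 1: x^-=[2.7486, -1.6600]  P^-=[0.3536 0.0455; 0.0455 0.3800]  H_jac=[0.8560 -0.5170]  S=[0.4304]  K=[0.6486; -0.3659]  nu=[-2.8810]  x^+=[0.8799, -0.6057]  P^+=[0.1725 0.1477; 0.1477 0.3224]
step 2: x^-=[0.7042, -0.6057]  P^-=[0.3753 0.2441; 0.2441 0.4524]  H_jac=[0.7581 -0.6521]  S=[0.2767]  K=[0.4529; -0.3972]  nu=[-1.8089]  x^+=[-0.1151, 0.1128]  P^+=[0.3185 0.2939; 0.2939 0.4087]

K[1,0] = -0.3972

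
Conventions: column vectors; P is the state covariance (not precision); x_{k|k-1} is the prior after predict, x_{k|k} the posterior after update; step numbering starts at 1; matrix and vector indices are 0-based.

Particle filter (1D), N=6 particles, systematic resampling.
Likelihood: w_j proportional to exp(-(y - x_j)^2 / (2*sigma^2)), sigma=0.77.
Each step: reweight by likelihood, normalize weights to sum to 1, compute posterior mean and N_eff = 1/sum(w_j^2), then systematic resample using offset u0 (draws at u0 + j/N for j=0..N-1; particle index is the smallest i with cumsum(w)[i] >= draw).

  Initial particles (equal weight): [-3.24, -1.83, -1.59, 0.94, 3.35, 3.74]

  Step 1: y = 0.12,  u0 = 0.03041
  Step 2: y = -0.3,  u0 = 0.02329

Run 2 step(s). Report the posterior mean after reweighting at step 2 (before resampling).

post_mean = 0.6846

step 1: w=[0.0001, 0.0584, 0.1226, 0.8186, 0.0002, 0.0000]  mean=0.4681  Neff=1.4522  idx=[1, 3, 3, 3, 3, 3]
step 2: w=[0.0922, 0.1816, 0.1816, 0.1816, 0.1816, 0.1816]  mean=0.6846  Neff=5.7697  idx=[0, 1, 2, 3, 4, 5]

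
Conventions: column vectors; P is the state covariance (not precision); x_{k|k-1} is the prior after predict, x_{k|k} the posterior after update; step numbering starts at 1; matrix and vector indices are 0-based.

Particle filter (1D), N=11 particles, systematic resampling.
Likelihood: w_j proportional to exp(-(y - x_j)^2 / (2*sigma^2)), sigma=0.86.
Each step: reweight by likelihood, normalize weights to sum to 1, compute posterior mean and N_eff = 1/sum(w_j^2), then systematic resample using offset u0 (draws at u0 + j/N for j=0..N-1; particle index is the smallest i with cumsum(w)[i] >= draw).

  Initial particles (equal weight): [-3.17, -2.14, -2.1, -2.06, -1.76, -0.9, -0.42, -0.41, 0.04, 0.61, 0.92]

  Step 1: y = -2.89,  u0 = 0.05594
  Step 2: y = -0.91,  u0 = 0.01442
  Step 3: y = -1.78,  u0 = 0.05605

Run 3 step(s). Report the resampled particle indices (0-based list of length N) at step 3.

resampled_idx = [1, 2, 3, 4, 5, 6, 7, 7, 8, 9, 10]

step 1: w=[0.2756, 0.1987, 0.1906, 0.1824, 0.1226, 0.0200, 0.0047, 0.0045, 0.0009, 0.0001, 0.0000]  mean=-2.3122  Neff=4.9881  idx=[0, 0, 0, 1, 1, 2, 2, 3, 3, 4, 4]
step 2: w=[0.0087, 0.0087, 0.0087, 0.0991, 0.0991, 0.1058, 0.1058, 0.1128, 0.1128, 0.1692, 0.1692]  mean=-2.0119  Neff=8.0028  idx=[1, 3, 4, 5, 6, 7, 8, 8, 9, 10, 10]
step 3: w=[0.0276, 0.0934, 0.0934, 0.0951, 0.0951, 0.0966, 0.0966, 0.0966, 0.1019, 0.1019, 0.1019]  mean=-2.0215  Neff=10.4797  idx=[1, 2, 3, 4, 5, 6, 7, 7, 8, 9, 10]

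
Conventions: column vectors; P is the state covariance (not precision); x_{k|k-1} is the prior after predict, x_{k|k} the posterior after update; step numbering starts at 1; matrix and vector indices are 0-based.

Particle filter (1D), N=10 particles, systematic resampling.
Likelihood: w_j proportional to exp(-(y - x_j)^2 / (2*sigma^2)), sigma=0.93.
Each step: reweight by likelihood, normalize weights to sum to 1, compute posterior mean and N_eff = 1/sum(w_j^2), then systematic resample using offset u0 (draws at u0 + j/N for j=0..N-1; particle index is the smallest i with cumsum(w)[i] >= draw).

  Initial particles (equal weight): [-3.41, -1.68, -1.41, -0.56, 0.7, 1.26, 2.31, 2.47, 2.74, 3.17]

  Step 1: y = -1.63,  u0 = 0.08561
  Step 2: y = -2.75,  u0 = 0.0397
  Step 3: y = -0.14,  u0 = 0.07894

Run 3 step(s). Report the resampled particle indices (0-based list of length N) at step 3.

step 1: w=[0.0593, 0.3700, 0.3603, 0.1912, 0.0161, 0.0030, 0.0000, 0.0000, 0.0000, 0.0000]  mean=-1.4240  Neff=3.2562  idx=[1, 1, 1, 1, 2, 2, 2, 2, 3, 4]
step 2: w=[0.1456, 0.1456, 0.1456, 0.1456, 0.0999, 0.0999, 0.0999, 0.0999, 0.0176, 0.0003]  mean=-1.5516  Neff=7.9977  idx=[0, 0, 1, 2, 3, 3, 4, 5, 6, 7]
step 3: w=[0.0820, 0.0820, 0.0820, 0.0820, 0.0820, 0.0820, 0.1271, 0.1271, 0.1271, 0.1271]  mean=-1.5428  Neff=9.5342  idx=[0, 2, 3, 4, 5, 6, 7, 8, 9, 9]

resampled_idx = [0, 2, 3, 4, 5, 6, 7, 8, 9, 9]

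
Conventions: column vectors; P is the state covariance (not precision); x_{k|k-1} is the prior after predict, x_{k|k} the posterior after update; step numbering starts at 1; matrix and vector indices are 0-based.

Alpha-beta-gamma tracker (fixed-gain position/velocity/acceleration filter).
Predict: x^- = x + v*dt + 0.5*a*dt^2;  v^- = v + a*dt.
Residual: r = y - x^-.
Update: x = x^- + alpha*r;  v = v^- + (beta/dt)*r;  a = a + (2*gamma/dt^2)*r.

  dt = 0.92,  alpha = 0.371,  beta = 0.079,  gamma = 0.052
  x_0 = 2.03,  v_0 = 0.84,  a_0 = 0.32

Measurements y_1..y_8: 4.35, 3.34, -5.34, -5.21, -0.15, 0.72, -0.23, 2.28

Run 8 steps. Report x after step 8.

x_post = -4.0489

step 1: x_pred=2.9382  r=1.4118  x^+=3.4620  v^+=1.2556  a^+=0.4935
step 2: x_pred=4.8260  r=-1.4860  x^+=4.2747  v^+=1.5820  a^+=0.3109
step 3: x_pred=5.8617  r=-11.2017  x^+=1.7059  v^+=0.9061  a^+=-1.0655
step 4: x_pred=2.0886  r=-7.2986  x^+=-0.6192  v^+=-0.7009  a^+=-1.9623
step 5: x_pred=-2.0944  r=1.9444  x^+=-1.3730  v^+=-2.3392  a^+=-1.7234
step 6: x_pred=-4.2545  r=4.9745  x^+=-2.4089  v^+=-3.4976  a^+=-1.1122
step 7: x_pred=-6.0974  r=5.8674  x^+=-3.9206  v^+=-4.0170  a^+=-0.3912
step 8: x_pred=-7.7818  r=10.0618  x^+=-4.0489  v^+=-3.5129  a^+=0.8451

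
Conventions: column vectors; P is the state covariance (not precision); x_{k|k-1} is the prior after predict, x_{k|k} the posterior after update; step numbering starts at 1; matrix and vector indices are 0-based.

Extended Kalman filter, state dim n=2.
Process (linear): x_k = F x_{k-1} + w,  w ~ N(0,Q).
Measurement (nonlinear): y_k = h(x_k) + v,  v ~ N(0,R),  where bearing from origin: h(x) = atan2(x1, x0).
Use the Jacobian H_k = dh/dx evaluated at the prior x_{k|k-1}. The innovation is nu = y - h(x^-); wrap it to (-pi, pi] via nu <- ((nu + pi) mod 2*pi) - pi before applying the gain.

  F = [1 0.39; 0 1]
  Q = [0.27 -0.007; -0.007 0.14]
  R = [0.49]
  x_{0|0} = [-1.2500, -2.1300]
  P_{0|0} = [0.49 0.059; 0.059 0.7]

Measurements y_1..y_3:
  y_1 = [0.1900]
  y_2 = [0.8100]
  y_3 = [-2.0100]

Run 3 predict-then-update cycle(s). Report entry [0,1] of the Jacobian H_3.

step 1: x^-=[-2.0807, -2.1300]  P^-=[0.9125 0.3250; 0.3250 0.8400]  H_jac=[0.2402 -0.2347]  S=[0.5523]  K=[0.2588; -0.2156]  nu=[2.5345]  x^+=[-1.4247, -2.6763]  P^+=[0.8755 0.3558; 0.3558 0.8143]
step 2: x^-=[-2.4685, -2.6763]  P^-=[1.5469 0.6664; 0.6664 0.9543]  H_jac=[0.2019 -0.1862]  S=[0.5360]  K=[0.3511; -0.0805]  nu=[3.1258]  x^+=[-1.3709, -2.9281]  P^+=[1.4808 0.6816; 0.6816 0.9509]
step 3: x^-=[-2.5129, -2.9281]  P^-=[2.4270 1.0454; 1.0454 1.0909]  H_jac=[0.1967 -0.1688]  S=[0.5455]  K=[0.5515; 0.0394]  nu=[0.2700]  x^+=[-2.3640, -2.9174]  P^+=[2.2611 1.0336; 1.0336 1.0900]

H_jac[0,1] = -0.1688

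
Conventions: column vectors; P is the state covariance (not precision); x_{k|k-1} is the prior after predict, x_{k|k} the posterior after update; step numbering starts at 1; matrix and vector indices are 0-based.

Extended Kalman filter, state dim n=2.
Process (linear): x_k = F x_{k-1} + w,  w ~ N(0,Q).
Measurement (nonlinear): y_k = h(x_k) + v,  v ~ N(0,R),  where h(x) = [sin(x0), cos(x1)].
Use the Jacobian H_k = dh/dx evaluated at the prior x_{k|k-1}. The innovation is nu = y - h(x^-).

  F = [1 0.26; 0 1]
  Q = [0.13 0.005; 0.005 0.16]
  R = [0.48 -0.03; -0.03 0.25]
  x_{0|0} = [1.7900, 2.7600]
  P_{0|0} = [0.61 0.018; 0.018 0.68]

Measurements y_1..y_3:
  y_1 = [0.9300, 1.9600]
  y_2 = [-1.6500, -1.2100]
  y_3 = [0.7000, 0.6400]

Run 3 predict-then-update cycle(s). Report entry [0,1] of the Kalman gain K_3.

K[0,1] = -0.1938

step 1: x^-=[2.5076, 2.7600]  P^-=[0.7953 0.1998; 0.1998 0.8400]  H_jac=[-0.8057 0.0000; 0.0000 -0.3724]  S=[0.9962 0.0299; 0.0299 0.3665]  K=[-0.6386 -0.1508; -0.1363 -0.8424]  nu=[0.3376, 2.8881]  x^+=[1.8563, 0.2811]  P^+=[0.3749 0.0498; 0.0498 0.5545]
step 2: x^-=[1.9294, 0.2811]  P^-=[0.5683 0.1990; 0.1990 0.7145]  H_jac=[-0.3510 0.0000; 0.0000 -0.2774]  S=[0.5500 -0.0106; -0.0106 0.3050]  K=[-0.3664 -0.1938; -0.1396 -0.6548]  nu=[-2.5864, -2.1708]  x^+=[3.2976, 2.0635]  P^+=[0.4845 0.1350; 0.1350 0.5750]
step 3: x^-=[3.8341, 2.0635]  P^-=[0.7236 0.2895; 0.2895 0.7350]  H_jac=[-0.7696 0.0000; 0.0000 -0.8810]  S=[0.9086 0.1663; 0.1663 0.8205]  K=[-0.5774 -0.1938; -0.1047 -0.7680]  nu=[1.3385, 1.1131]  x^+=[2.8455, 1.0686]  P^+=[0.3526 0.0353; 0.0353 0.2144]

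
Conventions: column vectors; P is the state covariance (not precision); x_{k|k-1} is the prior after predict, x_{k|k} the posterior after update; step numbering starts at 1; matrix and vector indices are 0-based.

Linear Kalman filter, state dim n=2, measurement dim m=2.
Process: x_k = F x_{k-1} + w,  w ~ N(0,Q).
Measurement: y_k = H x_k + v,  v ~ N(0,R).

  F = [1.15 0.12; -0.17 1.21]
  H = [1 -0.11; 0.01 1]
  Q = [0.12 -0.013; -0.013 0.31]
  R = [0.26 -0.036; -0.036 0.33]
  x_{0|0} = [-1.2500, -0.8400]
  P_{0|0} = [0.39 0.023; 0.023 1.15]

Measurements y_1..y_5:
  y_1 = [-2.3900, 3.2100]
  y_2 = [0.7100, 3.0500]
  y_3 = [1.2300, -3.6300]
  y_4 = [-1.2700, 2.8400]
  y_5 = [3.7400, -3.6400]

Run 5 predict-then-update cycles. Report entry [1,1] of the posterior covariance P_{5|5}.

step 1: x^-=[-1.5383, -0.8039]  P^-=[0.6587 0.1093; 0.1093 1.9955]  S=[0.9188 -0.1398; -0.1398 2.3278]  K=[0.7180 0.0929; 0.0106 0.8584]  nu=[-0.9401, 4.0293]  x^+=[-1.8390, 2.6448]  P^+=[0.1836 0.0030; 0.0030 0.2829]
step 2: x^-=[-1.7975, 3.5128]  P^-=[0.3678 -0.0038; -0.0038 0.7282]  S=[0.6374 -0.1162; -0.1162 1.0582]  K=[0.5894 0.0646; -0.0063 0.6875]  nu=[2.8939, -0.4448]  x^+=[-0.1206, 3.1889]  P^+=[0.1508 -0.0014; -0.0014 0.2271]
step 3: x^-=[0.2440, 3.8790]  P^-=[0.3223 -0.0114; -0.0114 0.6474]  S=[0.5926 -0.1154; -0.1154 0.9772]  K=[0.5571 0.0574; -0.0107 0.6611]  nu=[1.4127, -7.5115]  x^+=[0.5998, -1.1022]  P^+=[0.1425 -0.0025; -0.0025 0.2186]
step 4: x^-=[0.5576, -1.4356]  P^-=[0.3109 -0.0126; -0.0126 0.6352]  S=[0.5814 -0.1153; -0.1153 0.9650]  K=[0.5482 0.0557; -0.0116 0.6567]  nu=[-1.9855, 4.2700]  x^+=[-0.2931, 1.3916]  P^+=[0.1402 -0.0028; -0.0028 0.2172]
step 5: x^-=[-0.1701, 1.7337]  P^-=[0.3078 -0.0127; -0.0127 0.6331]  S=[0.5783 -0.1152; -0.1152 0.9629]  K=[0.5458 0.0553; -0.0116 0.6560]  nu=[4.1008, -5.3720]  x^+=[1.7706, -1.8380]  P^+=[0.1396 -0.0028; -0.0028 0.2169]

P_post[1,1] = 0.2169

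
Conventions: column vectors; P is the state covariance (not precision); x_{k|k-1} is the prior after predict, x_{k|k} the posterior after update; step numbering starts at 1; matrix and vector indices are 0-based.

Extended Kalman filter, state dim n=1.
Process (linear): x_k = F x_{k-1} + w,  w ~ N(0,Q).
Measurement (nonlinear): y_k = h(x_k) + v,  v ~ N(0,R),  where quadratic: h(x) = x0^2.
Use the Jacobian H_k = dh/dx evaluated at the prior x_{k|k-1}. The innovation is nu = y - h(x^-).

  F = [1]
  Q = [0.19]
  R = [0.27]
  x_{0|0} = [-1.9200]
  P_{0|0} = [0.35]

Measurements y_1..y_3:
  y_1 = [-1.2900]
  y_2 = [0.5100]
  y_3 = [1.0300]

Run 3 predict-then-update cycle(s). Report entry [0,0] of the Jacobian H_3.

H_jac[0,0] = -1.3900

step 1: x^-=[-1.9200]  P^-=[0.5400]  H_jac=[-3.8400]  S=[8.2326]  K=[-0.2519]  nu=[-4.9764]  x^+=[-0.6666]  P^+=[0.0177]
step 2: x^-=[-0.6666]  P^-=[0.2077]  H_jac=[-1.3331]  S=[0.6391]  K=[-0.4332]  nu=[0.0657]  x^+=[-0.6950]  P^+=[0.0877]
step 3: x^-=[-0.6950]  P^-=[0.2777]  H_jac=[-1.3900]  S=[0.8067]  K=[-0.4786]  nu=[0.5469]  x^+=[-0.9568]  P^+=[0.0930]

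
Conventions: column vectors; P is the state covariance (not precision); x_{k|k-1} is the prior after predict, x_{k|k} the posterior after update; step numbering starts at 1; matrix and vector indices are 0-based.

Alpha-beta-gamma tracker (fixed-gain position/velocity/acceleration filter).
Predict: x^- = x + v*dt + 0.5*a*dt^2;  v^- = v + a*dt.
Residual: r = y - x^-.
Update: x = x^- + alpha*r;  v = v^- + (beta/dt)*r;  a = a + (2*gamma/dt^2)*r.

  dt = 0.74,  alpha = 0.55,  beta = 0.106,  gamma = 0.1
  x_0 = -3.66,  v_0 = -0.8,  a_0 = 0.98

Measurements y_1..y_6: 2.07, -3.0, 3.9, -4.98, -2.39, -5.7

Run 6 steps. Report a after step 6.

step 1: x_pred=-3.9837  r=6.0537  x^+=-0.6542  v^+=0.7923  a^+=3.1910
step 2: x_pred=0.8059  r=-3.8059  x^+=-1.2874  v^+=2.6085  a^+=1.8010
step 3: x_pred=1.1360  r=2.7640  x^+=2.6562  v^+=4.3371  a^+=2.8104
step 4: x_pred=6.6352  r=-11.6152  x^+=0.2468  v^+=4.7531  a^+=-1.4318
step 5: x_pred=3.3721  r=-5.7621  x^+=0.2029  v^+=2.8682  a^+=-3.5363
step 6: x_pred=1.3572  r=-7.0572  x^+=-2.5243  v^+=-0.7596  a^+=-6.1138

a_post = -6.1138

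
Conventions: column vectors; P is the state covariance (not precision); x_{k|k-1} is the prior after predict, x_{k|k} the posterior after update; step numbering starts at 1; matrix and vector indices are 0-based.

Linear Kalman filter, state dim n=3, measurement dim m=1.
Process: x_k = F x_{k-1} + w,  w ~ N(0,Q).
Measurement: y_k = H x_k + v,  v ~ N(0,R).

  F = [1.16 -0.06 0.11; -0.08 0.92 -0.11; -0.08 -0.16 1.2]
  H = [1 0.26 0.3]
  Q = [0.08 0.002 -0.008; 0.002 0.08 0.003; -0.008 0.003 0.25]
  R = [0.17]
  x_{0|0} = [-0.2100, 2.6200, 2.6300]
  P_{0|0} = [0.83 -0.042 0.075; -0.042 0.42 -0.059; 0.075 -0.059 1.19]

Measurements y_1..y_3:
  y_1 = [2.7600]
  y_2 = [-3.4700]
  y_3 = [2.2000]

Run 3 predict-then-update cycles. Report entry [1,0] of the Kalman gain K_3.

K[1,0] = -0.3611

step 1: x^-=[-0.1115, 2.1379, 2.7536]  P^-=[1.2385 -0.1742 0.1927; -0.1742 0.4746 -0.2808; 0.1927 -0.2808 1.9868]  S=[1.6007]  K=[0.7816; -0.0844; 0.4472]  nu=[1.4896]  x^+=[1.0527, 2.0122, 3.4197]  P^+=[0.2607 -0.0687 -0.3667; -0.0687 0.4633 -0.2204; -0.3667 -0.2204 1.6668]
step 2: x^-=[1.4766, 1.3909, 3.6975]  P^-=[0.3716 -0.1153 -0.2828; -0.1153 0.5422 -0.4945; -0.2828 -0.4945 2.8170]  S=[0.5250]  K=[0.4891; -0.2337; 0.8261]  nu=[-6.4174]  x^+=[-1.6621, 2.8907, -1.6043]  P^+=[0.2460 -0.0553 -0.4949; -0.0553 0.5135 -0.3932; -0.4949 -0.3932 2.4587]
step 3: x^-=[-2.2779, 2.9689, -2.2547]  P^-=[0.3292 -0.1131 -0.3407; -0.1131 0.6250 -0.7900; -0.3407 -0.7900 4.0498]  S=[0.5195]  K=[0.3804; -0.3611; 1.2875]  nu=[4.3824]  x^+=[-0.6110, 1.3862, 3.3879]  P^+=[0.2540 -0.0417 -0.5951; -0.0417 0.5572 -0.5485; -0.5951 -0.5485 3.1887]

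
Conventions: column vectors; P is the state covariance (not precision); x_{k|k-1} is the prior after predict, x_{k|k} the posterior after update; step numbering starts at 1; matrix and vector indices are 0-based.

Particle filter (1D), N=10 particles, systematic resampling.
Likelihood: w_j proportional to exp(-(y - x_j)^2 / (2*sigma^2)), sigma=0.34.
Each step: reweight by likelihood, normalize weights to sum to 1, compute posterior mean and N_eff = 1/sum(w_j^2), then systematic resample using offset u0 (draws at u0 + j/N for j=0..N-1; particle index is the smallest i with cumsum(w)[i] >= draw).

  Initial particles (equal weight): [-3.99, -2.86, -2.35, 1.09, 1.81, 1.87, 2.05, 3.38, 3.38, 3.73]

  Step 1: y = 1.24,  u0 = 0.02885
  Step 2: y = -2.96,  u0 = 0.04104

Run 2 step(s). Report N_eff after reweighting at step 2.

step 1: w=[0.0000, 0.0000, 0.0000, 0.6523, 0.1764, 0.1292, 0.0421, 0.0000, 0.0000, 0.0000]  mean=1.3582  Neff=2.1047  idx=[3, 3, 3, 3, 3, 3, 3, 4, 5, 5]
step 2: w=[0.1429, 0.1429, 0.1429, 0.1429, 0.1429, 0.1429, 0.1429, 0.0000, 0.0000, 0.0000]  mean=1.0900  Neff=7.0000  idx=[0, 0, 1, 2, 3, 3, 4, 5, 5, 6]

N_eff = 7.0000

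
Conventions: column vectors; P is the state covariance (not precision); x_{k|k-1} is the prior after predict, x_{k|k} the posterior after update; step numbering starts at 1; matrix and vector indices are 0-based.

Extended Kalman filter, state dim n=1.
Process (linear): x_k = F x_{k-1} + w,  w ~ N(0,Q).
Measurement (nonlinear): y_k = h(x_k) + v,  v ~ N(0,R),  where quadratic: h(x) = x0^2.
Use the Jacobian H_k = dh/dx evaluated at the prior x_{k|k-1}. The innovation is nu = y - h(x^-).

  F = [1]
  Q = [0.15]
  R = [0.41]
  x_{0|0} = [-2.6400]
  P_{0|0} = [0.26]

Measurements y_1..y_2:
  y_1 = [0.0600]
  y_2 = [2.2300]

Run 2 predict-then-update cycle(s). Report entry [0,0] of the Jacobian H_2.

step 1: x^-=[-2.6400]  P^-=[0.4100]  H_jac=[-5.2800]  S=[11.8401]  K=[-0.1828]  nu=[-6.9096]  x^+=[-1.3767]  P^+=[0.0142]
step 2: x^-=[-1.3767]  P^-=[0.1642]  H_jac=[-2.7534]  S=[1.6548]  K=[-0.2732]  nu=[0.3348]  x^+=[-1.4681]  P^+=[0.0407]

H_jac[0,0] = -2.7534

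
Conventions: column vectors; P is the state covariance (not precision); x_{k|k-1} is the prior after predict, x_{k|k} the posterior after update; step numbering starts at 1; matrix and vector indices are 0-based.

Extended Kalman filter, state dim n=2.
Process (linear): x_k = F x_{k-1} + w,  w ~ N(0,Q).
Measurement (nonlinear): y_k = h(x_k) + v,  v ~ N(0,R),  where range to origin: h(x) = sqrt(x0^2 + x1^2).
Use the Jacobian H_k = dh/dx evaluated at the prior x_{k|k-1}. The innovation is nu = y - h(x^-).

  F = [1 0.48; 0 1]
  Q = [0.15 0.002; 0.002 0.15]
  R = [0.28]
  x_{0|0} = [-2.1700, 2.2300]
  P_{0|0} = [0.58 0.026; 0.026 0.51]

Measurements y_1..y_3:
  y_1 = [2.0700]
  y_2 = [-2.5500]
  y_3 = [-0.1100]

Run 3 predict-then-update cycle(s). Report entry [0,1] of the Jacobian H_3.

step 1: x^-=[-1.0996, 2.2300]  P^-=[0.8725 0.2728; 0.2728 0.6600]  H_jac=[-0.4423 0.8969]  S=[0.7651]  K=[-0.1845; 0.6160]  nu=[-0.4164]  x^+=[-1.0228, 1.9735]  P^+=[0.8464 0.3598; 0.3598 0.3697]
step 2: x^-=[-0.0755, 1.9735]  P^-=[1.4270 0.5392; 0.5392 0.5197]  H_jac=[-0.0382 0.9993]  S=[0.7598]  K=[0.6374; 0.6563]  nu=[-4.5250]  x^+=[-2.9595, -0.9964]  P^+=[1.1183 0.2214; 0.2214 0.1924]
step 3: x^-=[-3.4378, -0.9964]  P^-=[1.5251 0.3157; 0.3157 0.3424]  H_jac=[-0.9605 -0.2784]  S=[1.8823]  K=[-0.8249; -0.2117]  nu=[-3.6892]  x^+=[-0.3945, -0.2153]  P^+=[0.2443 -0.0131; -0.0131 0.2580]

H_jac[0,1] = -0.2784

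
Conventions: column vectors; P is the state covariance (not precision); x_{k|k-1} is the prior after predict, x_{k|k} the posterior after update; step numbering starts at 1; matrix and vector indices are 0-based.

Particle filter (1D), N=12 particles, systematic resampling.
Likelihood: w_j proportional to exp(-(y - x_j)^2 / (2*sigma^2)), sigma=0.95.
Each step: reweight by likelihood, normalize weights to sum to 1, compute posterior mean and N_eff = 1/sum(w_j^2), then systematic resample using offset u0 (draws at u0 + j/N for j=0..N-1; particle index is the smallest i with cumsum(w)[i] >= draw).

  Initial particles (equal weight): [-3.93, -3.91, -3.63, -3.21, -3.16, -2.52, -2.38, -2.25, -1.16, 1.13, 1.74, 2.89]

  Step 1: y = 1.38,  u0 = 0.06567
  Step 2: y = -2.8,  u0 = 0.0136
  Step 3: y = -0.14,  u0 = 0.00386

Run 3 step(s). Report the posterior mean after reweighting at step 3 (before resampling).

post_mean = 1.1300

step 1: w=[0.0000, 0.0000, 0.0000, 0.0000, 0.0000, 0.0001, 0.0002, 0.0003, 0.0127, 0.4373, 0.4214, 0.1280]  mean=1.5812  Neff=2.5950  idx=[9, 9, 9, 9, 9, 10, 10, 10, 10, 10, 11, 11]
step 2: w=[0.1892, 0.1892, 0.1892, 0.1892, 0.1892, 0.0108, 0.0108, 0.0108, 0.0108, 0.0108, 0.0000, 0.0000]  mean=1.1630  Neff=5.5698  idx=[0, 0, 0, 1, 1, 2, 2, 3, 3, 4, 4, 4]
step 3: w=[0.0833, 0.0833, 0.0833, 0.0833, 0.0833, 0.0833, 0.0833, 0.0833, 0.0833, 0.0833, 0.0833, 0.0833]  mean=1.1300  Neff=12.0000  idx=[0, 1, 2, 3, 4, 5, 6, 7, 8, 9, 10, 11]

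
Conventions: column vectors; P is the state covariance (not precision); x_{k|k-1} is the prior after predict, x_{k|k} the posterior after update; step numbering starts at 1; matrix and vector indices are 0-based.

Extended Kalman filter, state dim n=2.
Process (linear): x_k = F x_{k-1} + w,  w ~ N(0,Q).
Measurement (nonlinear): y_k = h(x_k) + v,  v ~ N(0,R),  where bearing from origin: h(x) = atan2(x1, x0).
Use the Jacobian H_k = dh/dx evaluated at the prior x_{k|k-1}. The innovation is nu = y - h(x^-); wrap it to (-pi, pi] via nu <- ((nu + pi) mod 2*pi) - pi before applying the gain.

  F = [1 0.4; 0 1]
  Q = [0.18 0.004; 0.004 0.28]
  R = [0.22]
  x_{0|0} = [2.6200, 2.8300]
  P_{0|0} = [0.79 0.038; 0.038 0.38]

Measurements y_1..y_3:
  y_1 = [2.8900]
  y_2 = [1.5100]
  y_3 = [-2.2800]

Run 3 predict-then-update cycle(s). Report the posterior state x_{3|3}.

x_post = [6.4429, 3.0128]

step 1: x^-=[3.7520, 2.8300]  P^-=[1.0612 0.1940; 0.1940 0.6600]  H_jac=[-0.1281 0.1699]  S=[0.2480]  K=[-0.4154; 0.3518]  nu=[2.2438]  x^+=[2.8200, 3.6194]  P^+=[1.0184 0.2302; 0.2302 0.6293]
step 2: x^-=[4.2678, 3.6194]  P^-=[1.4833 0.4860; 0.4860 0.9093]  H_jac=[-0.1156 0.1363]  S=[0.2414]  K=[-0.4359; 0.2807]  nu=[0.8066]  x^+=[3.9162, 3.8458]  P^+=[1.4374 0.5155; 0.5155 0.8903]
step 3: x^-=[5.4546, 3.8458]  P^-=[2.1723 0.8756; 0.8756 1.1703]  H_jac=[-0.0863 0.1225]  S=[0.2352]  K=[-0.3415; 0.2878]  nu=[-2.8941]  x^+=[6.4429, 3.0128]  P^+=[2.1448 0.8987; 0.8987 1.1508]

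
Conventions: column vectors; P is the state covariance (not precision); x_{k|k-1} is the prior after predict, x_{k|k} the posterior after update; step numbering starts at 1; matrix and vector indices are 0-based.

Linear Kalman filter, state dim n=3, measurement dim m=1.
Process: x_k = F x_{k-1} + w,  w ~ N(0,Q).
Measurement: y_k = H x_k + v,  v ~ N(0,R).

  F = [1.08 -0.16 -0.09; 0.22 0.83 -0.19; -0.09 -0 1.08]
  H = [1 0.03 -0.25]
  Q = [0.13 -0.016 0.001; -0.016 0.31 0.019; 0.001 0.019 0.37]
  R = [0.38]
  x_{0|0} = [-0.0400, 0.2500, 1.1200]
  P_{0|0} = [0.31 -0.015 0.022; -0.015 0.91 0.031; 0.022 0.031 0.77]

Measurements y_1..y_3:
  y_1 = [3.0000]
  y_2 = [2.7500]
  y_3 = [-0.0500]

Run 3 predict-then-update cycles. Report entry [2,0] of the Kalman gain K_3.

K[2,0] = -0.4461

step 1: x^-=[-0.1840, -0.0141, 1.2132]  P^-=[0.5229 -0.0693 -0.0837; -0.0693 0.9626 -0.1106; -0.0837 -0.1106 1.2664]  S=[1.0223]  K=[0.5300; -0.0125; -0.3948]  nu=[3.4877]  x^+=[1.6643, -0.0575, -0.1638]  P^+=[0.2358 -0.0625 0.1302; -0.0625 0.9624 -0.1157; 0.1302 -0.1157 1.1070]
step 2: x^-=[1.8214, 0.3495, -0.3267]  P^-=[0.4316 -0.1469 0.0425; -0.1469 1.0272 -0.2787; 0.0425 -0.2787 1.6378]  S=[0.8890]  K=[0.4686; -0.0522; -0.4222]  nu=[0.8364]  x^+=[2.2134, 0.3059, -0.6798]  P^+=[0.2364 -0.1251 0.2184; -0.1251 1.0247 -0.2983; 0.2184 -0.2983 1.4793]
step 3: x^-=[2.4027, 0.8700, -0.9334]  P^-=[0.4362 -0.2143 0.1404; -0.2143 1.1109 -0.4916; 0.1404 -0.4916 2.0550]  S=[0.8699]  K=[0.4536; -0.0667; -0.4461]  nu=[-2.7121]  x^+=[1.1723, 1.0510, 0.2765]  P^+=[0.2571 -0.1880 0.3165; -0.1880 1.1070 -0.5175; 0.3165 -0.5175 1.8819]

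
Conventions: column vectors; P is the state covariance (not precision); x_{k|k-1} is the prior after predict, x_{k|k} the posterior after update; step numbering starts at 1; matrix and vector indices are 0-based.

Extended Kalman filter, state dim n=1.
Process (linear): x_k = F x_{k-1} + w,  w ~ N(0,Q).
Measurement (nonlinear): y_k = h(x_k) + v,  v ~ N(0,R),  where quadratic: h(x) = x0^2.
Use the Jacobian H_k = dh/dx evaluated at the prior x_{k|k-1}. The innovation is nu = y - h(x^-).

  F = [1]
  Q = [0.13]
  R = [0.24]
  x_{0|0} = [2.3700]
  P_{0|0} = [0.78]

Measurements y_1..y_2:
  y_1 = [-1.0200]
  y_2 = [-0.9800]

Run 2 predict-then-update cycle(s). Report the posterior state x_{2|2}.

x_post = [0.2981]

step 1: x^-=[2.3700]  P^-=[0.9100]  H_jac=[4.7400]  S=[20.6855]  K=[0.2085]  nu=[-6.6369]  x^+=[0.9861]  P^+=[0.0106]
step 2: x^-=[0.9861]  P^-=[0.1406]  H_jac=[1.9721]  S=[0.7867]  K=[0.3524]  nu=[-1.9523]  x^+=[0.2981]  P^+=[0.0429]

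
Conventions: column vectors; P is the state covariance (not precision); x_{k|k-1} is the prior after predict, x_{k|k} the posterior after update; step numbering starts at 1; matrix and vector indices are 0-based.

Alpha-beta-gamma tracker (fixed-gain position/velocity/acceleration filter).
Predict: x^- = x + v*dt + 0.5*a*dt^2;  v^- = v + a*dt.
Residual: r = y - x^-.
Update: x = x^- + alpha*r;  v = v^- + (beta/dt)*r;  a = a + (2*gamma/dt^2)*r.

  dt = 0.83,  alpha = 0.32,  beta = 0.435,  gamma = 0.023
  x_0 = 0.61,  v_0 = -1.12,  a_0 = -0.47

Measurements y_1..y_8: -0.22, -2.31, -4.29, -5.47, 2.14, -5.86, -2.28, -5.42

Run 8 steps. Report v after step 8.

step 1: x_pred=-0.4815  r=0.2615  x^+=-0.3978  v^+=-1.3731  a^+=-0.4525
step 2: x_pred=-1.6933  r=-0.6167  x^+=-1.8907  v^+=-2.0719  a^+=-0.4937
step 3: x_pred=-3.7804  r=-0.5096  x^+=-3.9434  v^+=-2.7487  a^+=-0.5277
step 4: x_pred=-6.4067  r=0.9367  x^+=-6.1069  v^+=-2.6959  a^+=-0.4652
step 5: x_pred=-8.5047  r=10.6447  x^+=-5.0984  v^+=2.4969  a^+=0.2456
step 6: x_pred=-2.9414  r=-2.9186  x^+=-3.8754  v^+=1.1711  a^+=0.0507
step 7: x_pred=-2.8859  r=0.6059  x^+=-2.6920  v^+=1.5307  a^+=0.0912
step 8: x_pred=-1.3901  r=-4.0299  x^+=-2.6797  v^+=-0.5057  a^+=-0.1779

v_post = -0.5057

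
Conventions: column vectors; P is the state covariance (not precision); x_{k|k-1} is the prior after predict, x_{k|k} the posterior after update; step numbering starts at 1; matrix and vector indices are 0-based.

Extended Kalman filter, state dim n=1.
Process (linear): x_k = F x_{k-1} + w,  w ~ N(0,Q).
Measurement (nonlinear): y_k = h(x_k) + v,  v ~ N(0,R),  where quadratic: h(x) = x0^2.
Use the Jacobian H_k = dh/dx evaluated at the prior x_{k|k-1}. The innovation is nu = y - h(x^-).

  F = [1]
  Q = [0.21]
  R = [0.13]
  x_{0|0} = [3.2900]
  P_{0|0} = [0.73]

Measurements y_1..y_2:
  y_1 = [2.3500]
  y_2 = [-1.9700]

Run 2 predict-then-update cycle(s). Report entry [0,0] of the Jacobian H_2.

step 1: x^-=[3.2900]  P^-=[0.9400]  H_jac=[6.5800]  S=[40.8286]  K=[0.1515]  nu=[-8.4741]  x^+=[2.0062]  P^+=[0.0030]
step 2: x^-=[2.0062]  P^-=[0.2130]  H_jac=[4.0125]  S=[3.5592]  K=[0.2401]  nu=[-5.9950]  x^+=[0.5667]  P^+=[0.0078]

H_jac[0,0] = 4.0125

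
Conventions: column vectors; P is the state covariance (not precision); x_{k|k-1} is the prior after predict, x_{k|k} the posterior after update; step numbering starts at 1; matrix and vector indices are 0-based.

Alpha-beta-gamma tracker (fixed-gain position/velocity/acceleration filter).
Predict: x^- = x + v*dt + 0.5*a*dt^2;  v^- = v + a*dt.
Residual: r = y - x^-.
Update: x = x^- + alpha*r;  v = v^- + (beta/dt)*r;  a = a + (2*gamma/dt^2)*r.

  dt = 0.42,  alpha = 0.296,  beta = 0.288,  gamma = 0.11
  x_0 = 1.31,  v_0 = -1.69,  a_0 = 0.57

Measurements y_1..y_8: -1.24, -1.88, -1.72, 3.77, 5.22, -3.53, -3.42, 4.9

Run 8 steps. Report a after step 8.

a_post = -10.5976

step 1: x_pred=0.6505  r=-1.8905  x^+=0.0909  v^+=-2.7469  a^+=-1.7877
step 2: x_pred=-1.2205  r=-0.6595  x^+=-1.4157  v^+=-3.9500  a^+=-2.6102
step 3: x_pred=-3.3049  r=1.5849  x^+=-2.8358  v^+=-3.9595  a^+=-0.6336
step 4: x_pred=-4.5547  r=8.3247  x^+=-2.0906  v^+=1.4827  a^+=9.7487
step 5: x_pred=-0.6080  r=5.8280  x^+=1.1171  v^+=9.5735  a^+=17.0171
step 6: x_pred=6.6389  r=-10.1689  x^+=3.6289  v^+=9.7477  a^+=4.3348
step 7: x_pred=8.1053  r=-11.5253  x^+=4.6938  v^+=3.6653  a^+=-10.0391
step 8: x_pred=5.3478  r=-0.4478  x^+=5.2152  v^+=-0.8581  a^+=-10.5976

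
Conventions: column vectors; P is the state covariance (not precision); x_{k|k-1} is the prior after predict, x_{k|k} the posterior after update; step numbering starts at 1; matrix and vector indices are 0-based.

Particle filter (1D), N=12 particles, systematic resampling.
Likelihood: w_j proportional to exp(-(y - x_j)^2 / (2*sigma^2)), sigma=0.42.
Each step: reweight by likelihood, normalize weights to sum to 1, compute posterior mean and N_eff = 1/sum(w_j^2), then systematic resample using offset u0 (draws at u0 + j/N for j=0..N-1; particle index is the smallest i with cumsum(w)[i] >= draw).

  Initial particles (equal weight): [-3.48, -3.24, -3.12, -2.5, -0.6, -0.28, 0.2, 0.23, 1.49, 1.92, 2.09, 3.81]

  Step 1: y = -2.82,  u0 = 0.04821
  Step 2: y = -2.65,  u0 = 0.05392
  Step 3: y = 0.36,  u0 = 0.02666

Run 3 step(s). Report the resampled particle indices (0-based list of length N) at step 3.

resampled_idx = [6, 6, 7, 7, 8, 8, 9, 9, 10, 10, 11, 11]

step 1: w=[0.1202, 0.2506, 0.3201, 0.3091, 0.0000, 0.0000, 0.0000, 0.0000, 0.0000, 0.0000, 0.0000, 0.0000]  mean=-3.0017  Neff=3.6330  idx=[0, 1, 1, 1, 2, 2, 2, 2, 3, 3, 3, 3]
step 2: w=[0.0198, 0.0521, 0.0521, 0.0521, 0.0748, 0.0748, 0.0748, 0.0748, 0.1312, 0.1312, 0.1312, 0.1312]  mean=-2.8206  Neff=10.0261  idx=[1, 3, 4, 5, 6, 7, 8, 9, 9, 10, 11, 11]
step 3: w=[0.0000, 0.0000, 0.0000, 0.0000, 0.0000, 0.0000, 0.1667, 0.1667, 0.1667, 0.1667, 0.1667, 0.1667]  mean=-2.5000  Neff=6.0001  idx=[6, 6, 7, 7, 8, 8, 9, 9, 10, 10, 11, 11]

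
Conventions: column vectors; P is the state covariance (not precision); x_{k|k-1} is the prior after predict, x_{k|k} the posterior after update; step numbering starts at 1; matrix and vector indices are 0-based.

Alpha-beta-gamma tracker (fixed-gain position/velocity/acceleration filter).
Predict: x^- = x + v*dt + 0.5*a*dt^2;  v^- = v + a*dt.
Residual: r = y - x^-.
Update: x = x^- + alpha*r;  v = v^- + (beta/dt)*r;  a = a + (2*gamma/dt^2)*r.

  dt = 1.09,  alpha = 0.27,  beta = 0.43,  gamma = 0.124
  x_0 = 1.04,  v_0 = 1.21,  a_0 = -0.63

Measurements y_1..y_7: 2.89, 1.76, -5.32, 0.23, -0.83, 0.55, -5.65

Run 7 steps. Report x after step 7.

x_post = -3.1677

step 1: x_pred=1.9846  r=0.9054  x^+=2.2291  v^+=0.8805  a^+=-0.4410
step 2: x_pred=2.9268  r=-1.1668  x^+=2.6118  v^+=-0.0606  a^+=-0.6846
step 3: x_pred=2.1391  r=-7.4591  x^+=0.1251  v^+=-3.7493  a^+=-2.2416
step 4: x_pred=-5.2932  r=5.5232  x^+=-3.8019  v^+=-4.0137  a^+=-1.0887
step 5: x_pred=-8.8236  r=7.9936  x^+=-6.6654  v^+=-2.0469  a^+=0.5799
step 6: x_pred=-8.5520  r=9.1020  x^+=-6.0945  v^+=2.1759  a^+=2.4798
step 7: x_pred=-2.2496  r=-3.4004  x^+=-3.1677  v^+=3.5375  a^+=1.7700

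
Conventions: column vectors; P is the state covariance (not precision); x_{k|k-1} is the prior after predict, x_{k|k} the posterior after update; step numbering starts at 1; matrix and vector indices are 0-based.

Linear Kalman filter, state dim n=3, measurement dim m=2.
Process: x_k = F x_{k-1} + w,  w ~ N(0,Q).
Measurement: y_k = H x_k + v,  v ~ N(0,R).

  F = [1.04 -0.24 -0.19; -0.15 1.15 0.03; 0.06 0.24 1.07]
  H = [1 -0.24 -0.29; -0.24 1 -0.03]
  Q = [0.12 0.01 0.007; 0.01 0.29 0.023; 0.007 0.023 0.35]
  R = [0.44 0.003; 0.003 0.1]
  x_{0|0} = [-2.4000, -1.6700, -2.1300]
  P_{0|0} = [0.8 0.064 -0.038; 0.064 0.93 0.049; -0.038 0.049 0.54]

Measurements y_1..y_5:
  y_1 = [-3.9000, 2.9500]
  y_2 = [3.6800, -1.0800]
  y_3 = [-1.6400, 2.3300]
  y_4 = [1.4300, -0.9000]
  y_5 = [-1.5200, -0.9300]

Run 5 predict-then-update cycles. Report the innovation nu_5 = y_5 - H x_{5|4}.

innov = [-3.8351, -0.1859]

step 1: x^-=[-1.6905, -1.6244, -2.8239]  P^-=[1.0459 -0.3090 -0.1480; -0.3090 1.5201 0.3586; -0.1480 0.3586 1.0468]  S=[1.9456 -1.0378; -1.0378 1.8059]  K=[0.6253 0.0517; 0.0979 0.9331; -0.2440 0.0606]  nu=[-3.4183, 4.0840]  x^+=[-3.6169, 1.8516, -1.7422]  P^+=[0.3474 0.0955 0.1694; 0.0955 0.1187 0.0728; 0.1694 0.0728 0.8936]
step 2: x^-=[-3.8749, 2.6196, -1.6368]  P^-=[0.4268 0.0293 0.0272; 0.0293 0.4262 0.1477; 0.0272 0.1477 1.4431]  S=[1.0034 -0.1989; -0.1989 0.5295]  K=[0.4136 0.0157; 0.0430 0.7993; -0.4199 0.0271]  nu=[7.7090, -4.6786]  x^+=[-0.7599, -0.7887, -5.0006]  P^+=[0.2576 0.0707 0.2022; 0.0707 0.0997 0.0878; 0.2022 0.0878 1.2613]
step 3: x^-=[0.3491, -0.9431, -5.5855]  P^-=[0.3427 0.0145 -0.0263; 0.0145 0.4086 0.1676; -0.0263 0.1676 1.8738]  S=[0.9955 -0.1942; -0.1942 0.5126]  K=[0.3487 0.0014; 0.0210 0.7884; -0.6132 -0.0026]  nu=[-3.8352, 3.1893]  x^+=[-0.9839, 1.4909, -3.2420]  P^+=[0.2219 0.0600 0.1862; 0.0600 0.0959 0.0876; 0.1862 0.0876 1.5001]
step 4: x^-=[-0.7651, 1.7649, -3.1702]  P^-=[0.3241 0.0056 -0.0969; 0.0056 0.4069 0.1765; -0.0969 0.1765 2.1444]  S=[1.0459 -0.2015; -0.2015 0.5128]  K=[0.3348 -0.0034; 0.0146 0.7863; -0.7323 -0.0238]  nu=[1.6994, -2.9436]  x^+=[-0.1862, -0.5247, -4.3447]  P^+=[0.2064 0.0549 0.1583; 0.0549 0.0943 0.0811; 0.1583 0.0811 1.5902]
step 5: x^-=[0.7578, -0.7058, -4.7859]  P^-=[0.3235 0.0016 -0.1461; 0.0016 0.4060 0.1753; -0.1461 0.1753 2.2404]  S=[1.0836 -0.2063; -0.2063 0.5133]  K=[0.3364 -0.0045; 0.0142 0.7857; -0.7797 -0.0345]  nu=[-3.8351, -0.1859]  x^+=[-0.5315, -0.9063, -1.7891]  P^+=[0.2002 0.0527 0.1364; 0.0527 0.0935 0.0747; 0.1364 0.0747 1.5920]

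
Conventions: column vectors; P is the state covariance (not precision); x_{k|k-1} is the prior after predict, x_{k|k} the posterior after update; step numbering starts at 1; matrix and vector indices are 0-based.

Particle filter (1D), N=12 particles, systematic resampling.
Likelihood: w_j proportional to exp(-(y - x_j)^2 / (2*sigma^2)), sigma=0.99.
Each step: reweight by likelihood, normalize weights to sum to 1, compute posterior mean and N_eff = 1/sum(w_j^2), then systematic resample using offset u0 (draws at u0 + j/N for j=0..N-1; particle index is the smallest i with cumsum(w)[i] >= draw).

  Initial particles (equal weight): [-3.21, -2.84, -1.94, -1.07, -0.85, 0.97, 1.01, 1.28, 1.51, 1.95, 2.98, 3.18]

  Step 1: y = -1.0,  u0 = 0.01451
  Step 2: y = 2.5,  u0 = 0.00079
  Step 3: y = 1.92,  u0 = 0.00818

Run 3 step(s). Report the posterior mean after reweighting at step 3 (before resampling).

post_mean = 1.0070

step 1: w=[0.0253, 0.0543, 0.1947, 0.3048, 0.3021, 0.0422, 0.0389, 0.0215, 0.0123, 0.0036, 0.0001, 0.0000]  mean=-1.0624  Neff=4.3547  idx=[0, 2, 2, 2, 3, 3, 3, 4, 4, 4, 4, 6]
step 2: w=[0.0000, 0.0001, 0.0001, 0.0001, 0.0044, 0.0044, 0.0044, 0.0096, 0.0096, 0.0096, 0.0096, 0.9480]  mean=0.9099  Neff=1.1122  idx=[4, 11, 11, 11, 11, 11, 11, 11, 11, 11, 11, 11]
step 3: w=[0.0014, 0.0908, 0.0908, 0.0908, 0.0908, 0.0908, 0.0908, 0.0908, 0.0908, 0.0908, 0.0908, 0.0908]  mean=1.0070  Neff=11.0317  idx=[1, 1, 2, 3, 4, 5, 6, 7, 8, 9, 10, 11]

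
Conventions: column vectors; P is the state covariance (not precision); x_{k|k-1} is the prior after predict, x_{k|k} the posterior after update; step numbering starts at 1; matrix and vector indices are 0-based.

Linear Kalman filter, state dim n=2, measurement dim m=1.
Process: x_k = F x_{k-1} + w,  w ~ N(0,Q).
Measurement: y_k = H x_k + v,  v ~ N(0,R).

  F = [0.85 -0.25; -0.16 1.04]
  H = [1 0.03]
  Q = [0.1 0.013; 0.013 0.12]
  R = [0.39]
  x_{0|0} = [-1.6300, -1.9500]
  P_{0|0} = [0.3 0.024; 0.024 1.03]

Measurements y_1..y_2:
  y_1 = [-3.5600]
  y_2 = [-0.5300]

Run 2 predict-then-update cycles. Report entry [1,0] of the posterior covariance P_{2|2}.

P_post[1,0] = -0.2551

step 1: x^-=[-0.8980, -1.7672]  P^-=[0.3709 -0.2734; -0.2734 1.2337]  S=[0.7456]  K=[0.4865; -0.3171]  nu=[-2.6090]  x^+=[-2.1672, -0.9400]  P^+=[0.1945 -0.1584; -0.1584 1.1588]
step 2: x^-=[-1.6071, -0.6308]  P^-=[0.3803 -0.4611; -0.4611 1.4310]  S=[0.7439]  K=[0.4926; -0.5622]  nu=[1.0960]  x^+=[-1.0672, -1.2470]  P^+=[0.1998 -0.2551; -0.2551 1.1960]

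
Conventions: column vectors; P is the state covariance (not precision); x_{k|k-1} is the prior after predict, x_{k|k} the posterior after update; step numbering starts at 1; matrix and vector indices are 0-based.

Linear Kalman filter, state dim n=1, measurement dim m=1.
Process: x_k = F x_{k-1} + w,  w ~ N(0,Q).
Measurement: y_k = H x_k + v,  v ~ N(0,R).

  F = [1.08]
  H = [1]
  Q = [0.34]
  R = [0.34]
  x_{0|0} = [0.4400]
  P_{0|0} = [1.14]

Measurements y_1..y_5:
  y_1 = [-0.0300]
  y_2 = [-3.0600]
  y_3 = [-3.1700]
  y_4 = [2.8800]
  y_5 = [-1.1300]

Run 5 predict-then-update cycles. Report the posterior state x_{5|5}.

step 1: x^-=[0.4752]  P^-=[1.6697]  S=[2.0097]  K=[0.8308]  nu=[-0.5052]  x^+=[0.0555]  P^+=[0.2825]
step 2: x^-=[0.0599]  P^-=[0.6695]  S=[1.0095]  K=[0.6632]  nu=[-3.1199]  x^+=[-2.0092]  P^+=[0.2255]
step 3: x^-=[-2.1699]  P^-=[0.6030]  S=[0.9430]  K=[0.6395]  nu=[-1.0001]  x^+=[-2.8094]  P^+=[0.2174]
step 4: x^-=[-3.0342]  P^-=[0.5936]  S=[0.9336]  K=[0.6358]  nu=[5.9142]  x^+=[0.7261]  P^+=[0.2162]
step 5: x^-=[0.7842]  P^-=[0.5921]  S=[0.9321]  K=[0.6353]  nu=[-1.9142]  x^+=[-0.4318]  P^+=[0.2160]

x_post = [-0.4318]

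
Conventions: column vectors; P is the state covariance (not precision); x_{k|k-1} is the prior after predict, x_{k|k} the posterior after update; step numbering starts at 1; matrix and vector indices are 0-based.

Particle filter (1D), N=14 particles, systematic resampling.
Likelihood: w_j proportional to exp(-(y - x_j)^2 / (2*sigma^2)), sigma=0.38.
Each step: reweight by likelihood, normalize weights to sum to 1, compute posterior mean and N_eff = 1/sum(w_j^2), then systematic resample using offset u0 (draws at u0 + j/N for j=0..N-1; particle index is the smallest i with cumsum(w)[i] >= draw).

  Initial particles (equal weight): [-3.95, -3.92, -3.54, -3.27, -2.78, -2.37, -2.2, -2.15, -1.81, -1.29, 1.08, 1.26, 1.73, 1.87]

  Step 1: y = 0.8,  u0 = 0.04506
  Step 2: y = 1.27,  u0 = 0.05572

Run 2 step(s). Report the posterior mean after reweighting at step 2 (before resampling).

post_mean = 1.1767

step 1: w=[0.0000, 0.0000, 0.0000, 0.0000, 0.0000, 0.0000, 0.0000, 0.0000, 0.0000, 0.0000, 0.5810, 0.3664, 0.0381, 0.0145]  mean=1.1822  Neff=2.1120  idx=[10, 10, 10, 10, 10, 10, 10, 10, 11, 11, 11, 11, 11, 12]
step 2: w=[0.0704, 0.0704, 0.0704, 0.0704, 0.0704, 0.0704, 0.0704, 0.0704, 0.0797, 0.0797, 0.0797, 0.0797, 0.0797, 0.0383]  mean=1.1767  Neff=13.7218  idx=[0, 1, 2, 3, 4, 5, 6, 7, 8, 9, 10, 11, 12, 13]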